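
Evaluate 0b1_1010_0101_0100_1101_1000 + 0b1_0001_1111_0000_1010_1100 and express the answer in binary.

Add column by column in base 2, right to left:
  0+0 = 0
  0+0 = 0
  0+1 = 1
  1+1 = 0 carry 1
  1+0+1 = 0 carry 1
  0+1+1 = 0 carry 1
  1+0+1 = 0 carry 1
  1+1+1 = 1 carry 1
  0+0+1 = 1
  0+0 = 0
  1+0 = 1
  0+0 = 0
  1+1 = 0 carry 1
  0+1+1 = 0 carry 1
  1+1+1 = 1 carry 1
  0+1+1 = 0 carry 1
  0+1+1 = 0 carry 1
  1+0+1 = 0 carry 1
  0+0+1 = 1
  1+0 = 1
  1+1 = 0 carry 1
  final carry 1

0b1011000100010110000100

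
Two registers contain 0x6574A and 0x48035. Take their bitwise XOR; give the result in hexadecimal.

XOR each hex digit independently (no carries):
  6^4=2, 5^8=D, 7^0=7, 4^3=7, A^5=F

0x2D77F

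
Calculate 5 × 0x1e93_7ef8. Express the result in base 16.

Multiply each base-16 digit by 5, carrying:
  8×5 = 40 → write 8 carry 2
  f×5+2 = 77 → write d carry 4
  e×5+4 = 74 → write a carry 4
  7×5+4 = 39 → write 7 carry 2
  3×5+2 = 17 → write 1 carry 1
  9×5+1 = 46 → write e carry 2
  e×5+2 = 72 → write 8 carry 4
  1×5+4 = 9 → write 9

0x98e17ad8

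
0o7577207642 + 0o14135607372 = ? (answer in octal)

0o23735017234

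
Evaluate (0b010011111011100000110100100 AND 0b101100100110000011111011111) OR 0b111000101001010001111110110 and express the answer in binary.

0b010011111011100000110100100 AND 0b101100100110000011111011111 = 0b000000100010000000110000100.
Then OR with 0b111000101001010001111110110.

0b111000101011010001111110110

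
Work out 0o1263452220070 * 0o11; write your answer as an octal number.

0o14120174420770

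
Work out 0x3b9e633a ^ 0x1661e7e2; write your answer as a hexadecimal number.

0x2dff84d8

XOR each hex digit independently (no carries):
  3^1=2, b^6=d, 9^6=f, e^1=f, 6^e=8, 3^7=4, 3^e=d, a^2=8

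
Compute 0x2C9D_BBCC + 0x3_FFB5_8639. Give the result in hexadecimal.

0x42C534205

Add column by column in base 16, right to left:
  C+9 = 5 carry 1
  C+3+1 = 0 carry 1
  B+6+1 = 2 carry 1
  B+8+1 = 4 carry 1
  D+5+1 = 3 carry 1
  9+B+1 = 5 carry 1
  C+F+1 = C carry 1
  2+F+1 = 2 carry 1
  0+3+1 = 4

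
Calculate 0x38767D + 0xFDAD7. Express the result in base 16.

0x485154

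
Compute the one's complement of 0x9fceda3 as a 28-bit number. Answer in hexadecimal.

Each hex digit d becomes f−d:
  9→6, f→0, c→3, e→1, d→2, a→5, 3→c

0x603125c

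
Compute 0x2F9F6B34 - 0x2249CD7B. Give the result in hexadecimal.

0xD559DB9

Subtract column by column in base 16:
  4-B → 9 (borrow)
  3-7-1 → B (borrow)
  B-D-1 → D (borrow)
  6-C-1 → 9 (borrow)
  F-9-1 → 5
  9-4 → 5
  F-2 → D
  2-2 → 0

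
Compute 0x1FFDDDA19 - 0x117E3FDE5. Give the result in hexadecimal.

Subtract column by column in base 16:
  9-5 → 4
  1-E → 3 (borrow)
  A-D-1 → C (borrow)
  D-F-1 → D (borrow)
  D-3-1 → 9
  D-E → F (borrow)
  F-7-1 → 7
  F-1 → E
  1-1 → 0

0xE7F9DC34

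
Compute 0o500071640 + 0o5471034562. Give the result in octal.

Add column by column in base 8, right to left:
  0+2 = 2
  4+6 = 2 carry 1
  6+5+1 = 4 carry 1
  1+4+1 = 6
  7+3 = 2 carry 1
  0+0+1 = 1
  0+1 = 1
  0+7 = 7
  5+4 = 1 carry 1
  0+5+1 = 6

0o6171126422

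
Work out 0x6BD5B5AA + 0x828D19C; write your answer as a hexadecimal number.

0x73FE8746

Add column by column in base 16, right to left:
  A+C = 6 carry 1
  A+9+1 = 4 carry 1
  5+1+1 = 7
  B+D = 8 carry 1
  5+8+1 = E
  D+2 = F
  B+8 = 3 carry 1
  6+0+1 = 7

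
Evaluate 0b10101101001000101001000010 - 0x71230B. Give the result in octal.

0o220663467

0b10101101001000101001000010 = 0o255105102 in octal.
0x71230B = 0o34221413 in octal.
Subtract column by column in base 8:
  2-3 → 7 (borrow)
  0-1-1 → 6 (borrow)
  1-4-1 → 4 (borrow)
  5-1-1 → 3
  0-2 → 6 (borrow)
  1-2-1 → 6 (borrow)
  5-4-1 → 0
  5-3 → 2
  2-0 → 2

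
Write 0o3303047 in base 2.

0b11011000011000100111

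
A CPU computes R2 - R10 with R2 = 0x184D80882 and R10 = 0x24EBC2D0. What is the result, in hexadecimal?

0x15FEC45B2

Subtract column by column in base 16:
  2-0 → 2
  8-D → B (borrow)
  8-2-1 → 5
  0-C → 4 (borrow)
  8-B-1 → C (borrow)
  D-E-1 → E (borrow)
  4-4-1 → F (borrow)
  8-2-1 → 5
  1-0 → 1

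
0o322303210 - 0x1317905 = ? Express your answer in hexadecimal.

0o322303210 = 0x3498688 in hexadecimal.
Subtract column by column in base 16:
  8-5 → 3
  8-0 → 8
  6-9 → d (borrow)
  8-7-1 → 0
  9-1 → 8
  4-3 → 1
  3-1 → 2

0x2180d83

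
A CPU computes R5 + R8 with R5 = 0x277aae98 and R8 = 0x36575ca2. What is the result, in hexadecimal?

0x5dd20b3a

Add column by column in base 16, right to left:
  8+2 = a
  9+a = 3 carry 1
  e+c+1 = b carry 1
  a+5+1 = 0 carry 1
  a+7+1 = 2 carry 1
  7+5+1 = d
  7+6 = d
  2+3 = 5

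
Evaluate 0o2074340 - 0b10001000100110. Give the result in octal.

0b10001000100110 = 0o21046 in octal.
Subtract column by column in base 8:
  0-6 → 2 (borrow)
  4-4-1 → 7 (borrow)
  3-0-1 → 2
  4-1 → 3
  7-2 → 5
  0-0 → 0
  2-0 → 2

0o2053272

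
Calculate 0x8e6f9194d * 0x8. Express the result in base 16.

Multiply each base-16 digit by 8, carrying:
  d×8 = 104 → write 8 carry 6
  4×8+6 = 38 → write 6 carry 2
  9×8+2 = 74 → write a carry 4
  1×8+4 = 12 → write c
  9×8 = 72 → write 8 carry 4
  f×8+4 = 124 → write c carry 7
  6×8+7 = 55 → write 7 carry 3
  e×8+3 = 115 → write 3 carry 7
  8×8+7 = 71 → write 7 carry 4
  remaining carry: 4

0x4737c8ca68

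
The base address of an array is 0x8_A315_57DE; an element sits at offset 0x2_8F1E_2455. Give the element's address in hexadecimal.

Add column by column in base 16, right to left:
  E+5 = 3 carry 1
  D+5+1 = 3 carry 1
  7+4+1 = C
  5+2 = 7
  5+E = 3 carry 1
  1+1+1 = 3
  3+F = 2 carry 1
  A+8+1 = 3 carry 1
  8+2+1 = B

0xB32337C33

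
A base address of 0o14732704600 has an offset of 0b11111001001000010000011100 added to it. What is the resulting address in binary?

0b1101011010100000000110110011100

0o14732704600 = 0b1100111011010111000100110000000 in binary.
Add column by column in base 2, right to left:
  0+0 = 0
  0+0 = 0
  0+1 = 1
  0+1 = 1
  0+1 = 1
  0+0 = 0
  0+0 = 0
  1+0 = 1
  1+0 = 1
  0+0 = 0
  0+1 = 1
  1+0 = 1
  0+0 = 0
  0+0 = 0
  0+0 = 0
  1+1 = 0 carry 1
  1+0+1 = 0 carry 1
  1+0+1 = 0 carry 1
  0+1+1 = 0 carry 1
  1+0+1 = 0 carry 1
  0+0+1 = 1
  1+1 = 0 carry 1
  1+1+1 = 1 carry 1
  0+1+1 = 0 carry 1
  1+1+1 = 1 carry 1
  1+1+1 = 1 carry 1
  1+0+1 = 0 carry 1
  0+0+1 = 1
  0+0 = 0
  1+0 = 1
  1+0 = 1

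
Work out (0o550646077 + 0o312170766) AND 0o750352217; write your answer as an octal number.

0o40012005

Add column by column in base 8, right to left:
  7+6 = 5 carry 1
  7+6+1 = 6 carry 1
  0+7+1 = 0 carry 1
  6+0+1 = 7
  4+7 = 3 carry 1
  6+1+1 = 0 carry 1
  0+2+1 = 3
  5+1 = 6
  5+3 = 0 carry 1
  final carry 1
Sum = 0o1063037065; now AND with 0o750352217:
  1&0=0, 0&7=0, 6&5=4, 3&0=0, 0&3=0, 3&5=1, 7&2=2, 0&2=0, 6&1=0, 5&7=5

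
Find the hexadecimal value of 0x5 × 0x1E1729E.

Multiply each base-16 digit by 5, carrying:
  E×5 = 70 → write 6 carry 4
  9×5+4 = 49 → write 1 carry 3
  2×5+3 = 13 → write D
  7×5 = 35 → write 3 carry 2
  1×5+2 = 7 → write 7
  E×5 = 70 → write 6 carry 4
  1×5+4 = 9 → write 9

0x9673D16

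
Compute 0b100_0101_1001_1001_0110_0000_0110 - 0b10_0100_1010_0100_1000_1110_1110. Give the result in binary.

Subtract column by column in base 2:
  0-0 → 0
  1-1 → 0
  1-1 → 0
  0-1 → 1 (borrow)
  0-0-1 → 1 (borrow)
  0-1-1 → 0 (borrow)
  0-1-1 → 0 (borrow)
  0-1-1 → 0 (borrow)
  0-0-1 → 1 (borrow)
  1-0-1 → 0
  1-0 → 1
  0-1 → 1 (borrow)
  1-0-1 → 0
  0-0 → 0
  0-1 → 1 (borrow)
  1-0-1 → 0
  1-0 → 1
  0-1 → 1 (borrow)
  0-0-1 → 1 (borrow)
  1-1-1 → 1 (borrow)
  1-0-1 → 0
  0-0 → 0
  1-1 → 0
  0-0 → 0
  0-0 → 0
  0-1 → 1 (borrow)
  1-0-1 → 0

0b10000011110100110100011000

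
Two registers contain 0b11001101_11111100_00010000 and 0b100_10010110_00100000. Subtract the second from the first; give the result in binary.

0b110010010110010111110000

Subtract column by column in base 2:
  0-0 → 0
  0-0 → 0
  0-0 → 0
  0-0 → 0
  1-0 → 1
  0-1 → 1 (borrow)
  0-0-1 → 1 (borrow)
  0-0-1 → 1 (borrow)
  0-0-1 → 1 (borrow)
  0-1-1 → 0 (borrow)
  1-1-1 → 1 (borrow)
  1-0-1 → 0
  1-1 → 0
  1-0 → 1
  1-0 → 1
  1-1 → 0
  1-0 → 1
  0-0 → 0
  1-1 → 0
  1-0 → 1
  0-0 → 0
  0-0 → 0
  1-0 → 1
  1-0 → 1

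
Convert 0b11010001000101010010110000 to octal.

0o321052260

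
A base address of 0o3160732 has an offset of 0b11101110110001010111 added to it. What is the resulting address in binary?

0b110111100111000110001

0o3160732 = 0b11001110000111011010 in binary.
Add column by column in base 2, right to left:
  0+1 = 1
  1+1 = 0 carry 1
  0+1+1 = 0 carry 1
  1+0+1 = 0 carry 1
  1+1+1 = 1 carry 1
  0+0+1 = 1
  1+1 = 0 carry 1
  1+0+1 = 0 carry 1
  1+0+1 = 0 carry 1
  0+0+1 = 1
  0+1 = 1
  0+1 = 1
  0+0 = 0
  1+1 = 0 carry 1
  1+1+1 = 1 carry 1
  1+1+1 = 1 carry 1
  0+0+1 = 1
  0+1 = 1
  1+1 = 0 carry 1
  1+1+1 = 1 carry 1
  final carry 1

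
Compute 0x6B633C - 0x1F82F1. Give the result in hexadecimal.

0x4BE04B

Subtract column by column in base 16:
  C-1 → B
  3-F → 4 (borrow)
  3-2-1 → 0
  6-8 → E (borrow)
  B-F-1 → B (borrow)
  6-1-1 → 4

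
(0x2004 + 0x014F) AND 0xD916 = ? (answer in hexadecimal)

Add column by column in base 16, right to left:
  4+F = 3 carry 1
  0+4+1 = 5
  0+1 = 1
  2+0 = 2
Sum = 0x2153; now AND with 0xD916:
  2&D=0, 1&9=1, 5&1=1, 3&6=2

0x112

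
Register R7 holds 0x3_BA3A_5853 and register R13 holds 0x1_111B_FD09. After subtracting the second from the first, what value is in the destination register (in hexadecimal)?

Subtract column by column in base 16:
  3-9 → A (borrow)
  5-0-1 → 4
  8-D → B (borrow)
  5-F-1 → 5 (borrow)
  A-B-1 → E (borrow)
  3-1-1 → 1
  A-1 → 9
  B-1 → A
  3-1 → 2

0x2A91E5B4A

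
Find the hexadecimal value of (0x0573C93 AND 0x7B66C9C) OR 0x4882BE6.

0x0573C93 AND 0x7B66C9C = 0x0162C90.
Then OR with 0x4882BE6.

0x49E2FF6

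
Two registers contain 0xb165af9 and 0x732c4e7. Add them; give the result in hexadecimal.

0x12491fe0

Add column by column in base 16, right to left:
  9+7 = 0 carry 1
  f+e+1 = e carry 1
  a+4+1 = f
  5+c = 1 carry 1
  6+2+1 = 9
  1+3 = 4
  b+7 = 2 carry 1
  final carry 1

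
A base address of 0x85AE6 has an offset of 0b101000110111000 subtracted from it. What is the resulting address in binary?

0x85AE6 = 0b10000101101011100110 in binary.
Subtract column by column in base 2:
  0-0 → 0
  1-0 → 1
  1-0 → 1
  0-1 → 1 (borrow)
  0-1-1 → 0 (borrow)
  1-1-1 → 1 (borrow)
  1-0-1 → 0
  1-1 → 0
  0-1 → 1 (borrow)
  1-0-1 → 0
  0-0 → 0
  1-0 → 1
  1-1 → 0
  0-0 → 0
  1-1 → 0
  0-0 → 0
  0-0 → 0
  0-0 → 0
  0-0 → 0
  1-0 → 1

0b10000000100100101110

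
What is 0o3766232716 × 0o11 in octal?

Multiply each base-8 digit by 9, carrying:
  6×9 = 54 → write 6 carry 6
  1×9+6 = 15 → write 7 carry 1
  7×9+1 = 64 → write 0 carry 8
  2×9+8 = 26 → write 2 carry 3
  3×9+3 = 30 → write 6 carry 3
  2×9+3 = 21 → write 5 carry 2
  6×9+2 = 56 → write 0 carry 7
  6×9+7 = 61 → write 5 carry 7
  7×9+7 = 70 → write 6 carry 8
  3×9+8 = 35 → write 3 carry 4
  remaining carry: 4

0o43650562076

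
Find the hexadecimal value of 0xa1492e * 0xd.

0x830b756

Multiply each base-16 digit by 13, carrying:
  e×13 = 182 → write 6 carry 11
  2×13+11 = 37 → write 5 carry 2
  9×13+2 = 119 → write 7 carry 7
  4×13+7 = 59 → write b carry 3
  1×13+3 = 16 → write 0 carry 1
  a×13+1 = 131 → write 3 carry 8
  remaining carry: 8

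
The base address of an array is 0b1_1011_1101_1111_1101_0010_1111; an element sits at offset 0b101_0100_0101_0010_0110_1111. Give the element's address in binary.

0b10000100100100111110011110

Add column by column in base 2, right to left:
  1+1 = 0 carry 1
  1+1+1 = 1 carry 1
  1+1+1 = 1 carry 1
  1+1+1 = 1 carry 1
  0+0+1 = 1
  1+1 = 0 carry 1
  0+1+1 = 0 carry 1
  0+0+1 = 1
  1+0 = 1
  0+1 = 1
  1+0 = 1
  1+0 = 1
  1+1 = 0 carry 1
  1+0+1 = 0 carry 1
  1+1+1 = 1 carry 1
  1+0+1 = 0 carry 1
  1+0+1 = 0 carry 1
  0+0+1 = 1
  1+1 = 0 carry 1
  1+0+1 = 0 carry 1
  1+1+1 = 1 carry 1
  1+0+1 = 0 carry 1
  0+1+1 = 0 carry 1
  1+0+1 = 0 carry 1
  1+0+1 = 0 carry 1
  final carry 1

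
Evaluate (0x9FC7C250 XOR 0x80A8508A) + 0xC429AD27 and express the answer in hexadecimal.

0xE3994001

First 0x9FC7C250 XOR 0x80A8508A = 0x1F6F92DA.
Add column by column in base 16, right to left:
  A+7 = 1 carry 1
  D+2+1 = 0 carry 1
  2+D+1 = 0 carry 1
  9+A+1 = 4 carry 1
  F+9+1 = 9 carry 1
  6+2+1 = 9
  F+4 = 3 carry 1
  1+C+1 = E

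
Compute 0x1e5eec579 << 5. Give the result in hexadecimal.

0x3cbdd8af20

5 bits is not a whole number of base-16 digits; in binary: 111100101111011101100010101111001 << 5 = 11110010111101110110001010111100100000.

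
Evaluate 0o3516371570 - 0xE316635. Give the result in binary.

0b1111000010001000110101000011

0o3516371570 = 0b11101001110011111001101111000 in binary.
0xE316635 = 0b1110001100010110011000110101 in binary.
Subtract column by column in base 2:
  0-1 → 1 (borrow)
  0-0-1 → 1 (borrow)
  0-1-1 → 0 (borrow)
  1-0-1 → 0
  1-1 → 0
  1-1 → 0
  1-0 → 1
  0-0 → 0
  1-0 → 1
  1-1 → 0
  0-1 → 1 (borrow)
  0-0-1 → 1 (borrow)
  1-0-1 → 0
  1-1 → 0
  1-1 → 0
  1-0 → 1
  1-1 → 0
  0-0 → 0
  0-0 → 0
  1-0 → 1
  1-1 → 0
  1-1 → 0
  0-0 → 0
  0-0 → 0
  1-0 → 1
  0-1 → 1 (borrow)
  1-1-1 → 1 (borrow)
  1-1-1 → 1 (borrow)
  1-0-1 → 0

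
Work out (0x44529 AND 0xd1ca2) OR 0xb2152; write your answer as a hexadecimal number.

0x44529 AND 0xd1ca2 = 0x40420.
Then OR with 0xb2152.

0xf2572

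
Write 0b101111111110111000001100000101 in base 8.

0o5776701405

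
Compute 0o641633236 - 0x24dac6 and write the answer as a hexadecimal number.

0x6625bd8

0o641633236 = 0x687369e in hexadecimal.
Subtract column by column in base 16:
  e-6 → 8
  9-c → d (borrow)
  6-a-1 → b (borrow)
  3-d-1 → 5 (borrow)
  7-4-1 → 2
  8-2 → 6
  6-0 → 6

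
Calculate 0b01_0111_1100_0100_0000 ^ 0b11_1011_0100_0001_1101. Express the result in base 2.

XOR bit by bit (1 where the bits differ):
  010111110001000000
^ 111011010000011101
= 101100100001011101

0b101100100001011101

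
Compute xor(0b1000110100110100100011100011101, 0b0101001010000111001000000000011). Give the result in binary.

0b1101111110110011101011100011110

XOR bit by bit (1 where the bits differ):
  1000110100110100100011100011101
^ 0101001010000111001000000000011
= 1101111110110011101011100011110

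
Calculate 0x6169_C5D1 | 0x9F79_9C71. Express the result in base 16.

OR each hex digit independently (no carries):
  6|9=F, 1|F=F, 6|7=7, 9|9=9, C|9=D, 5|C=D, D|7=F, 1|1=1

0xFF79DDF1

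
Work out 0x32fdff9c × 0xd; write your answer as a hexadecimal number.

0x296e5faec

Multiply each base-16 digit by 13, carrying:
  c×13 = 156 → write c carry 9
  9×13+9 = 126 → write e carry 7
  f×13+7 = 202 → write a carry 12
  f×13+12 = 207 → write f carry 12
  d×13+12 = 181 → write 5 carry 11
  f×13+11 = 206 → write e carry 12
  2×13+12 = 38 → write 6 carry 2
  3×13+2 = 41 → write 9 carry 2
  remaining carry: 2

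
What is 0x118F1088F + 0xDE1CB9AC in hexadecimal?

0x1F70DC23B

Add column by column in base 16, right to left:
  F+C = B carry 1
  8+A+1 = 3 carry 1
  8+9+1 = 2 carry 1
  0+B+1 = C
  1+C = D
  F+1 = 0 carry 1
  8+E+1 = 7 carry 1
  1+D+1 = F
  1+0 = 1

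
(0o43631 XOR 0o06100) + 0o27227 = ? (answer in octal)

First 0o43631 XOR 0o06100 = 0o45731.
Add column by column in base 8, right to left:
  1+7 = 0 carry 1
  3+2+1 = 6
  7+2 = 1 carry 1
  5+7+1 = 5 carry 1
  4+2+1 = 7

0o75160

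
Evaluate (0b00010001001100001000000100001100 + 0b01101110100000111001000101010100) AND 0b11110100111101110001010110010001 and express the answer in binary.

0b1110100101101000001000000000000

Add column by column in base 2, right to left:
  0+0 = 0
  0+0 = 0
  1+1 = 0 carry 1
  1+0+1 = 0 carry 1
  0+1+1 = 0 carry 1
  0+0+1 = 1
  0+1 = 1
  0+0 = 0
  1+1 = 0 carry 1
  0+0+1 = 1
  0+0 = 0
  0+0 = 0
  0+1 = 1
  0+0 = 0
  0+0 = 0
  1+1 = 0 carry 1
  0+1+1 = 0 carry 1
  0+1+1 = 0 carry 1
  0+0+1 = 1
  0+0 = 0
  1+0 = 1
  1+0 = 1
  0+0 = 0
  0+1 = 1
  1+0 = 1
  0+1 = 1
  0+1 = 1
  0+1 = 1
  1+0 = 1
  0+1 = 1
  0+1 = 1
Sum = 0b1111111101101000001001001100000; now AND with 0b11110100111101110001010110010001:
  01111111101101000001001001100000
& 11110100111101110001010110010001
= 01110100101101000001000000000000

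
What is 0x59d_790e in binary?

0b101100111010111100100001110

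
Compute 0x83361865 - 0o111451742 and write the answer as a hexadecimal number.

0o111451742 = 0x12653e2 in hexadecimal.
Subtract column by column in base 16:
  5-2 → 3
  6-e → 8 (borrow)
  8-3-1 → 4
  1-5 → c (borrow)
  6-6-1 → f (borrow)
  3-2-1 → 0
  3-1 → 2
  8-0 → 8

0x820fc483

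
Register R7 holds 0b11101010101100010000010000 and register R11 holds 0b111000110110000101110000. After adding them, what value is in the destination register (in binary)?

0b100100011100010010110000000

Add column by column in base 2, right to left:
  0+0 = 0
  0+0 = 0
  0+0 = 0
  0+0 = 0
  1+1 = 0 carry 1
  0+1+1 = 0 carry 1
  0+1+1 = 0 carry 1
  0+0+1 = 1
  0+1 = 1
  0+0 = 0
  1+0 = 1
  0+0 = 0
  0+0 = 0
  0+1 = 1
  1+1 = 0 carry 1
  1+0+1 = 0 carry 1
  0+1+1 = 0 carry 1
  1+1+1 = 1 carry 1
  0+0+1 = 1
  1+0 = 1
  0+0 = 0
  1+1 = 0 carry 1
  0+1+1 = 0 carry 1
  1+1+1 = 1 carry 1
  1+0+1 = 0 carry 1
  1+0+1 = 0 carry 1
  final carry 1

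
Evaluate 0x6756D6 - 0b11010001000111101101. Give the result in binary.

0b10110100100010011101001

0x6756D6 = 0b11001110101011011010110 in binary.
Subtract column by column in base 2:
  0-1 → 1 (borrow)
  1-0-1 → 0
  1-1 → 0
  0-1 → 1 (borrow)
  1-0-1 → 0
  0-1 → 1 (borrow)
  1-1-1 → 1 (borrow)
  1-1-1 → 1 (borrow)
  0-1-1 → 0 (borrow)
  1-0-1 → 0
  1-0 → 1
  0-0 → 0
  1-1 → 0
  0-0 → 0
  1-0 → 1
  0-0 → 0
  1-1 → 0
  1-0 → 1
  1-1 → 0
  0-1 → 1 (borrow)
  0-0-1 → 1 (borrow)
  1-0-1 → 0
  1-0 → 1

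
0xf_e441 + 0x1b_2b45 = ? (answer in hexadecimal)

Add column by column in base 16, right to left:
  1+5 = 6
  4+4 = 8
  4+b = f
  e+2 = 0 carry 1
  f+b+1 = b carry 1
  0+1+1 = 2

0x2b0f86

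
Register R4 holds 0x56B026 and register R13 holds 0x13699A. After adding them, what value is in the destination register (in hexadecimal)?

0x6A19C0

Add column by column in base 16, right to left:
  6+A = 0 carry 1
  2+9+1 = C
  0+9 = 9
  B+6 = 1 carry 1
  6+3+1 = A
  5+1 = 6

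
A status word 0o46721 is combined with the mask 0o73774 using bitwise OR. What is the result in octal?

0o77775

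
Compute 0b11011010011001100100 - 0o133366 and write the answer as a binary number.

0o133366 = 0b1011011011110110 in binary.
Subtract column by column in base 2:
  0-0 → 0
  0-1 → 1 (borrow)
  1-1-1 → 1 (borrow)
  0-0-1 → 1 (borrow)
  0-1-1 → 0 (borrow)
  1-1-1 → 1 (borrow)
  1-1-1 → 1 (borrow)
  0-1-1 → 0 (borrow)
  0-0-1 → 1 (borrow)
  1-1-1 → 1 (borrow)
  1-1-1 → 1 (borrow)
  0-0-1 → 1 (borrow)
  0-1-1 → 0 (borrow)
  1-1-1 → 1 (borrow)
  0-0-1 → 1 (borrow)
  1-1-1 → 1 (borrow)
  1-0-1 → 0
  0-0 → 0
  1-0 → 1
  1-0 → 1

0b11001110111101101110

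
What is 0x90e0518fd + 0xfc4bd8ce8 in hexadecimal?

Add column by column in base 16, right to left:
  d+8 = 5 carry 1
  f+e+1 = e carry 1
  8+c+1 = 5 carry 1
  1+8+1 = a
  5+d = 2 carry 1
  0+b+1 = c
  e+4 = 2 carry 1
  0+c+1 = d
  9+f = 8 carry 1
  final carry 1

0x18d2c2a5e5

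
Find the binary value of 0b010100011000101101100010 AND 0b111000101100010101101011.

0b010000001000000101100010

AND bit by bit (1 only where both bits are 1):
  010100011000101101100010
& 111000101100010101101011
= 010000001000000101100010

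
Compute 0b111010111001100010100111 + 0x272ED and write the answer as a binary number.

0x272ED = 0b100111001011101101 in binary.
Add column by column in base 2, right to left:
  1+1 = 0 carry 1
  1+0+1 = 0 carry 1
  1+1+1 = 1 carry 1
  0+1+1 = 0 carry 1
  0+0+1 = 1
  1+1 = 0 carry 1
  0+1+1 = 0 carry 1
  1+1+1 = 1 carry 1
  0+0+1 = 1
  0+1 = 1
  0+0 = 0
  1+0 = 1
  1+1 = 0 carry 1
  0+1+1 = 0 carry 1
  0+1+1 = 0 carry 1
  1+0+1 = 0 carry 1
  1+0+1 = 0 carry 1
  1+1+1 = 1 carry 1
  0+0+1 = 1
  1+0 = 1
  0+0 = 0
  1+0 = 1
  1+0 = 1
  1+0 = 1

0b111011100000101110010100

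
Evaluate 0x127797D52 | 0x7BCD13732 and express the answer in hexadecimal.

0x7BFF97F72

OR each hex digit independently (no carries):
  1|7=7, 2|B=B, 7|C=F, 7|D=F, 9|1=9, 7|3=7, D|7=F, 5|3=7, 2|2=2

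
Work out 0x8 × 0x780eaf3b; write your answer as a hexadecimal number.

0x3c07579d8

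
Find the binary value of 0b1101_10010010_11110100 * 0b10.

0b110110010010111101000

Multiply each base-2 digit by 2, carrying:
  0×2 = 0 → write 0
  0×2 = 0 → write 0
  1×2 = 2 → write 0 carry 1
  0×2+1 = 1 → write 1
  1×2 = 2 → write 0 carry 1
  1×2+1 = 3 → write 1 carry 1
  1×2+1 = 3 → write 1 carry 1
  1×2+1 = 3 → write 1 carry 1
  0×2+1 = 1 → write 1
  1×2 = 2 → write 0 carry 1
  0×2+1 = 1 → write 1
  0×2 = 0 → write 0
  1×2 = 2 → write 0 carry 1
  0×2+1 = 1 → write 1
  0×2 = 0 → write 0
  1×2 = 2 → write 0 carry 1
  1×2+1 = 3 → write 1 carry 1
  0×2+1 = 1 → write 1
  1×2 = 2 → write 0 carry 1
  1×2+1 = 3 → write 1 carry 1
  remaining carry: 1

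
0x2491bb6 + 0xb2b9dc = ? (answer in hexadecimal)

0x2fbd592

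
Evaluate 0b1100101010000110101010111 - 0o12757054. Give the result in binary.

0o12757054 = 0b1010111101111000101100 in binary.
Subtract column by column in base 2:
  1-0 → 1
  1-0 → 1
  1-1 → 0
  0-1 → 1 (borrow)
  1-0-1 → 0
  0-1 → 1 (borrow)
  1-0-1 → 0
  0-0 → 0
  1-0 → 1
  0-1 → 1 (borrow)
  1-1-1 → 1 (borrow)
  1-1-1 → 1 (borrow)
  0-1-1 → 0 (borrow)
  0-0-1 → 1 (borrow)
  0-1-1 → 0 (borrow)
  0-1-1 → 0 (borrow)
  1-1-1 → 1 (borrow)
  0-1-1 → 0 (borrow)
  1-0-1 → 0
  0-1 → 1 (borrow)
  1-0-1 → 0
  0-1 → 1 (borrow)
  0-0-1 → 1 (borrow)
  1-0-1 → 0
  1-0 → 1

0b1011010010010111100101011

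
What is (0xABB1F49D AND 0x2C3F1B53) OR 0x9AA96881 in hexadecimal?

0xABB1F49D AND 0x2C3F1B53 = 0x28311011.
Then OR with 0x9AA96881.

0xBAB97891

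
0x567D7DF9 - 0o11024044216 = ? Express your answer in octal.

0o1613232553

0x567D7DF9 = 0o12637276771 in octal.
Subtract column by column in base 8:
  1-6 → 3 (borrow)
  7-1-1 → 5
  7-2 → 5
  6-4 → 2
  7-4 → 3
  2-0 → 2
  7-4 → 3
  3-2 → 1
  6-0 → 6
  2-1 → 1
  1-1 → 0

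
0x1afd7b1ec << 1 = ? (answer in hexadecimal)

0x35faf63d8

1 bits is not a whole number of base-16 digits; in binary: 110101111110101111011000111101100 << 1 = 1101011111101011110110001111011000.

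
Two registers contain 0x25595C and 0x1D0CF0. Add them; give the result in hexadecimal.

0x42664C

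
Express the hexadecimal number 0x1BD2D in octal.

Expand each hex digit to 4 bits: 1=0001 B=1011 D=1101 2=0010 D=1101.
Group the bits in threes: 011 011 110 100 101 101 → 336455.

0o336455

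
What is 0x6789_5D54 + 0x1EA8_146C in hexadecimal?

Add column by column in base 16, right to left:
  4+C = 0 carry 1
  5+6+1 = C
  D+4 = 1 carry 1
  5+1+1 = 7
  9+8 = 1 carry 1
  8+A+1 = 3 carry 1
  7+E+1 = 6 carry 1
  6+1+1 = 8

0x863171C0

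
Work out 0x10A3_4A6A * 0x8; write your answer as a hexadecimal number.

Multiply each base-16 digit by 8, carrying:
  A×8 = 80 → write 0 carry 5
  6×8+5 = 53 → write 5 carry 3
  A×8+3 = 83 → write 3 carry 5
  4×8+5 = 37 → write 5 carry 2
  3×8+2 = 26 → write A carry 1
  A×8+1 = 81 → write 1 carry 5
  0×8+5 = 5 → write 5
  1×8 = 8 → write 8

0x851A5350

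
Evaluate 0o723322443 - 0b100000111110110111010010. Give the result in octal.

0o662333521

0b100000111110110111010010 = 0o40766722 in octal.
Subtract column by column in base 8:
  3-2 → 1
  4-2 → 2
  4-7 → 5 (borrow)
  2-6-1 → 3 (borrow)
  2-6-1 → 3 (borrow)
  3-7-1 → 3 (borrow)
  3-0-1 → 2
  2-4 → 6 (borrow)
  7-0-1 → 6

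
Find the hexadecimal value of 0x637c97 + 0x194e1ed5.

0x19b19b6c

Add column by column in base 16, right to left:
  7+5 = c
  9+d = 6 carry 1
  c+e+1 = b carry 1
  7+1+1 = 9
  3+e = 1 carry 1
  6+4+1 = b
  0+9 = 9
  0+1 = 1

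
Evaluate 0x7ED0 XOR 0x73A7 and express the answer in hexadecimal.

XOR each hex digit independently (no carries):
  7^7=0, E^3=D, D^A=7, 0^7=7

0x0D77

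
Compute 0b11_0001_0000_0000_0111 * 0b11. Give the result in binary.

0b10010011000000010101

Multiply each base-2 digit by 3, carrying:
  1×3 = 3 → write 1 carry 1
  1×3+1 = 4 → write 0 carry 2
  1×3+2 = 5 → write 1 carry 2
  0×3+2 = 2 → write 0 carry 1
  0×3+1 = 1 → write 1
  0×3 = 0 → write 0
  0×3 = 0 → write 0
  0×3 = 0 → write 0
  0×3 = 0 → write 0
  0×3 = 0 → write 0
  0×3 = 0 → write 0
  0×3 = 0 → write 0
  1×3 = 3 → write 1 carry 1
  0×3+1 = 1 → write 1
  0×3 = 0 → write 0
  0×3 = 0 → write 0
  1×3 = 3 → write 1 carry 1
  1×3+1 = 4 → write 0 carry 2
  remaining carry: 10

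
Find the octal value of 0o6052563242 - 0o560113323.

0o5272447717

Subtract column by column in base 8:
  2-3 → 7 (borrow)
  4-2-1 → 1
  2-3 → 7 (borrow)
  3-3-1 → 7 (borrow)
  6-1-1 → 4
  5-1 → 4
  2-0 → 2
  5-6 → 7 (borrow)
  0-5-1 → 2 (borrow)
  6-0-1 → 5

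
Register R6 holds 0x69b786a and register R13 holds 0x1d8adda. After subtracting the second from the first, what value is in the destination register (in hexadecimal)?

0x4c2ca90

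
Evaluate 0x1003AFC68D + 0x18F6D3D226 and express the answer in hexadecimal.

Add column by column in base 16, right to left:
  D+6 = 3 carry 1
  8+2+1 = B
  6+2 = 8
  C+D = 9 carry 1
  F+3+1 = 3 carry 1
  A+D+1 = 8 carry 1
  3+6+1 = A
  0+F = F
  0+8 = 8
  1+1 = 2

0x28FA8398B3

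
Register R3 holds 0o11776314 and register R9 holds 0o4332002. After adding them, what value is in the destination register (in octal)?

Add column by column in base 8, right to left:
  4+2 = 6
  1+0 = 1
  3+0 = 3
  6+2 = 0 carry 1
  7+3+1 = 3 carry 1
  7+3+1 = 3 carry 1
  1+4+1 = 6
  1+0 = 1

0o16330316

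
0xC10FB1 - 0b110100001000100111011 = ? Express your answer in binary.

0b101001101111111001110110

0xC10FB1 = 0b110000010000111110110001 in binary.
Subtract column by column in base 2:
  1-1 → 0
  0-1 → 1 (borrow)
  0-0-1 → 1 (borrow)
  0-1-1 → 0 (borrow)
  1-1-1 → 1 (borrow)
  1-1-1 → 1 (borrow)
  0-0-1 → 1 (borrow)
  1-0-1 → 0
  1-1 → 0
  1-0 → 1
  1-0 → 1
  1-0 → 1
  0-1 → 1 (borrow)
  0-0-1 → 1 (borrow)
  0-0-1 → 1 (borrow)
  0-0-1 → 1 (borrow)
  1-0-1 → 0
  0-1 → 1 (borrow)
  0-0-1 → 1 (borrow)
  0-1-1 → 0 (borrow)
  0-1-1 → 0 (borrow)
  0-0-1 → 1 (borrow)
  1-0-1 → 0
  1-0 → 1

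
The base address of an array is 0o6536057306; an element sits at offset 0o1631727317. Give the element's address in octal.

Add column by column in base 8, right to left:
  6+7 = 5 carry 1
  0+1+1 = 2
  3+3 = 6
  7+7 = 6 carry 1
  5+2+1 = 0 carry 1
  0+7+1 = 0 carry 1
  6+1+1 = 0 carry 1
  3+3+1 = 7
  5+6 = 3 carry 1
  6+1+1 = 0 carry 1
  final carry 1

0o10370006625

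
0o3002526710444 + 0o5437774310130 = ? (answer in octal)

Add column by column in base 8, right to left:
  4+0 = 4
  4+3 = 7
  4+1 = 5
  0+0 = 0
  1+1 = 2
  7+3 = 2 carry 1
  6+4+1 = 3 carry 1
  2+7+1 = 2 carry 1
  5+7+1 = 5 carry 1
  2+7+1 = 2 carry 1
  0+3+1 = 4
  0+4 = 4
  3+5 = 0 carry 1
  final carry 1

0o10442523220574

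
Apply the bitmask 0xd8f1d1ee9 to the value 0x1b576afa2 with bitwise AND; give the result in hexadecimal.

0x185140ea0

AND each hex digit independently (no carries):
  1&d=1, b&8=8, 5&f=5, 7&1=1, 6&d=4, a&1=0, f&e=e, a&e=a, 2&9=0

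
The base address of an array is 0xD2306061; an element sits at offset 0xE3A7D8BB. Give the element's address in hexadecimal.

Add column by column in base 16, right to left:
  1+B = C
  6+B = 1 carry 1
  0+8+1 = 9
  6+D = 3 carry 1
  0+7+1 = 8
  3+A = D
  2+3 = 5
  D+E = B carry 1
  final carry 1

0x1B5D8391C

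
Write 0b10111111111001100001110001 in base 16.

0x2FF9871

Group the bits into nibbles: 0010 1111 1111 1001 1000 0111 0001 → 2FF9871.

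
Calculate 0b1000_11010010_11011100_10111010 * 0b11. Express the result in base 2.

Multiply each base-2 digit by 3, carrying:
  0×3 = 0 → write 0
  1×3 = 3 → write 1 carry 1
  0×3+1 = 1 → write 1
  1×3 = 3 → write 1 carry 1
  1×3+1 = 4 → write 0 carry 2
  1×3+2 = 5 → write 1 carry 2
  0×3+2 = 2 → write 0 carry 1
  1×3+1 = 4 → write 0 carry 2
  0×3+2 = 2 → write 0 carry 1
  0×3+1 = 1 → write 1
  1×3 = 3 → write 1 carry 1
  1×3+1 = 4 → write 0 carry 2
  1×3+2 = 5 → write 1 carry 2
  0×3+2 = 2 → write 0 carry 1
  1×3+1 = 4 → write 0 carry 2
  1×3+2 = 5 → write 1 carry 2
  0×3+2 = 2 → write 0 carry 1
  1×3+1 = 4 → write 0 carry 2
  0×3+2 = 2 → write 0 carry 1
  0×3+1 = 1 → write 1
  1×3 = 3 → write 1 carry 1
  0×3+1 = 1 → write 1
  1×3 = 3 → write 1 carry 1
  1×3+1 = 4 → write 0 carry 2
  0×3+2 = 2 → write 0 carry 1
  0×3+1 = 1 → write 1
  0×3 = 0 → write 0
  1×3 = 3 → write 1 carry 1
  remaining carry: 1

0b11010011110001001011000101110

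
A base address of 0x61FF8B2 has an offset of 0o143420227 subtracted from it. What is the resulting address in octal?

0x61FF8B2 = 0o607774262 in octal.
Subtract column by column in base 8:
  2-7 → 3 (borrow)
  6-2-1 → 3
  2-2 → 0
  4-0 → 4
  7-2 → 5
  7-4 → 3
  7-3 → 4
  0-4 → 4 (borrow)
  6-1-1 → 4

0o444354033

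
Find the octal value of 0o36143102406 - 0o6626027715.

Subtract column by column in base 8:
  6-5 → 1
  0-1 → 7 (borrow)
  4-7-1 → 4 (borrow)
  2-7-1 → 2 (borrow)
  0-2-1 → 5 (borrow)
  1-0-1 → 0
  3-6 → 5 (borrow)
  4-2-1 → 1
  1-6 → 3 (borrow)
  6-6-1 → 7 (borrow)
  3-0-1 → 2

0o27315052471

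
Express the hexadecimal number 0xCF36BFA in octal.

Expand each hex digit to 4 bits: C=1100 F=1111 3=0011 6=0110 B=1011 F=1111 A=1010.
Group the bits in threes: 001 100 111 100 110 110 101 111 111 010 → 1474665772.

0o1474665772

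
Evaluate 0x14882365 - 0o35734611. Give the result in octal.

0o2404064734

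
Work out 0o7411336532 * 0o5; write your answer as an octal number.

Multiply each base-8 digit by 5, carrying:
  2×5 = 10 → write 2 carry 1
  3×5+1 = 16 → write 0 carry 2
  5×5+2 = 27 → write 3 carry 3
  6×5+3 = 33 → write 1 carry 4
  3×5+4 = 19 → write 3 carry 2
  3×5+2 = 17 → write 1 carry 2
  1×5+2 = 7 → write 7
  1×5 = 5 → write 5
  4×5 = 20 → write 4 carry 2
  7×5+2 = 37 → write 5 carry 4
  remaining carry: 4

0o45457131302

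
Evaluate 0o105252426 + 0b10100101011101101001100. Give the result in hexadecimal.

0x1681062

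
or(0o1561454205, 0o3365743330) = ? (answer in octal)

OR each oct digit independently (no carries):
  1|3=3, 5|3=7, 6|6=6, 1|5=5, 4|7=7, 5|4=5, 4|3=7, 2|3=3, 0|3=3, 5|0=5

0o3765757335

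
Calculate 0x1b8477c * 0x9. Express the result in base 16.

0xf7a835c

Multiply each base-16 digit by 9, carrying:
  c×9 = 108 → write c carry 6
  7×9+6 = 69 → write 5 carry 4
  7×9+4 = 67 → write 3 carry 4
  4×9+4 = 40 → write 8 carry 2
  8×9+2 = 74 → write a carry 4
  b×9+4 = 103 → write 7 carry 6
  1×9+6 = 15 → write f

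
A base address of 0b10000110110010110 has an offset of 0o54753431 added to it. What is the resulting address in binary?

0b101101001110010010101111

0o54753431 = 0b101100111101011100011001 in binary.
Add column by column in base 2, right to left:
  0+1 = 1
  1+0 = 1
  1+0 = 1
  0+1 = 1
  1+1 = 0 carry 1
  0+0+1 = 1
  0+0 = 0
  1+0 = 1
  1+1 = 0 carry 1
  0+1+1 = 0 carry 1
  1+1+1 = 1 carry 1
  1+0+1 = 0 carry 1
  0+1+1 = 0 carry 1
  0+0+1 = 1
  0+1 = 1
  0+1 = 1
  1+1 = 0 carry 1
  0+1+1 = 0 carry 1
  0+0+1 = 1
  0+0 = 0
  0+1 = 1
  0+1 = 1
  0+0 = 0
  0+1 = 1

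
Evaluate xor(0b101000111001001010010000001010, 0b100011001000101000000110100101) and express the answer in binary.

0b001011110001100010010110101111

XOR bit by bit (1 where the bits differ):
  101000111001001010010000001010
^ 100011001000101000000110100101
= 001011110001100010010110101111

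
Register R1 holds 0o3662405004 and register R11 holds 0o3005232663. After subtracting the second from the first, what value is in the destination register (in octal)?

Subtract column by column in base 8:
  4-3 → 1
  0-6 → 2 (borrow)
  0-6-1 → 1 (borrow)
  5-2-1 → 2
  0-3 → 5 (borrow)
  4-2-1 → 1
  2-5 → 5 (borrow)
  6-0-1 → 5
  6-0 → 6
  3-3 → 0

0o655152121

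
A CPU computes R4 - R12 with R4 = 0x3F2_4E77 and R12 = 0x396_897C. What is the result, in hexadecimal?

0x5BC4FB

Subtract column by column in base 16:
  7-C → B (borrow)
  7-7-1 → F (borrow)
  E-9-1 → 4
  4-8 → C (borrow)
  2-6-1 → B (borrow)
  F-9-1 → 5
  3-3 → 0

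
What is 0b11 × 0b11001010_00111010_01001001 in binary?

Multiply each base-2 digit by 3, carrying:
  1×3 = 3 → write 1 carry 1
  0×3+1 = 1 → write 1
  0×3 = 0 → write 0
  1×3 = 3 → write 1 carry 1
  0×3+1 = 1 → write 1
  0×3 = 0 → write 0
  1×3 = 3 → write 1 carry 1
  0×3+1 = 1 → write 1
  0×3 = 0 → write 0
  1×3 = 3 → write 1 carry 1
  0×3+1 = 1 → write 1
  1×3 = 3 → write 1 carry 1
  1×3+1 = 4 → write 0 carry 2
  1×3+2 = 5 → write 1 carry 2
  0×3+2 = 2 → write 0 carry 1
  0×3+1 = 1 → write 1
  0×3 = 0 → write 0
  1×3 = 3 → write 1 carry 1
  0×3+1 = 1 → write 1
  1×3 = 3 → write 1 carry 1
  0×3+1 = 1 → write 1
  0×3 = 0 → write 0
  1×3 = 3 → write 1 carry 1
  1×3+1 = 4 → write 0 carry 2
  remaining carry: 10

0b10010111101010111011011011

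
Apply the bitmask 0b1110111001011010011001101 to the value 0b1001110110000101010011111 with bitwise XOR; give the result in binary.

XOR bit by bit (1 where the bits differ):
  1001110110000101010011111
^ 1110111001011010011001101
= 0111001111011111001010010

0b0111001111011111001010010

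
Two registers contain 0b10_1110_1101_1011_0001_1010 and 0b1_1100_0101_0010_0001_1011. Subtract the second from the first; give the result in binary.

Subtract column by column in base 2:
  0-1 → 1 (borrow)
  1-1-1 → 1 (borrow)
  0-0-1 → 1 (borrow)
  1-1-1 → 1 (borrow)
  1-1-1 → 1 (borrow)
  0-0-1 → 1 (borrow)
  0-0-1 → 1 (borrow)
  0-0-1 → 1 (borrow)
  1-0-1 → 0
  1-1 → 0
  0-0 → 0
  1-0 → 1
  1-1 → 0
  0-0 → 0
  1-1 → 0
  1-0 → 1
  0-0 → 0
  1-0 → 1
  1-1 → 0
  1-1 → 0
  0-1 → 1 (borrow)
  1-0-1 → 0

0b100101000100011111111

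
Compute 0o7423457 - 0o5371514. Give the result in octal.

Subtract column by column in base 8:
  7-4 → 3
  5-1 → 4
  4-5 → 7 (borrow)
  3-1-1 → 1
  2-7 → 3 (borrow)
  4-3-1 → 0
  7-5 → 2

0o2031743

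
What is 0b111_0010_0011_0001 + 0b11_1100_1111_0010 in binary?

Add column by column in base 2, right to left:
  1+0 = 1
  0+1 = 1
  0+0 = 0
  0+0 = 0
  1+1 = 0 carry 1
  1+1+1 = 1 carry 1
  0+1+1 = 0 carry 1
  0+1+1 = 0 carry 1
  0+0+1 = 1
  1+0 = 1
  0+1 = 1
  0+1 = 1
  1+1 = 0 carry 1
  1+1+1 = 1 carry 1
  1+0+1 = 0 carry 1
  final carry 1

0b1010111100100011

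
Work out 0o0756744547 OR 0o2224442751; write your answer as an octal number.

OR each oct digit independently (no carries):
  0|2=2, 7|2=7, 5|2=7, 6|4=6, 7|4=7, 4|4=4, 4|2=6, 5|7=7, 4|5=5, 7|1=7

0o2776746757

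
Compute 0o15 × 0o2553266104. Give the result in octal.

Multiply each base-8 digit by 13, carrying:
  4×13 = 52 → write 4 carry 6
  0×13+6 = 6 → write 6
  1×13 = 13 → write 5 carry 1
  6×13+1 = 79 → write 7 carry 9
  6×13+9 = 87 → write 7 carry 10
  2×13+10 = 36 → write 4 carry 4
  3×13+4 = 43 → write 3 carry 5
  5×13+5 = 70 → write 6 carry 8
  5×13+8 = 73 → write 1 carry 9
  2×13+9 = 35 → write 3 carry 4
  remaining carry: 4

0o43163477564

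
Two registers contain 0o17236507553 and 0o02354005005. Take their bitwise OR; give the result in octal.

0o17376507557

OR each oct digit independently (no carries):
  1|0=1, 7|2=7, 2|3=3, 3|5=7, 6|4=6, 5|0=5, 0|0=0, 7|5=7, 5|0=5, 5|0=5, 3|5=7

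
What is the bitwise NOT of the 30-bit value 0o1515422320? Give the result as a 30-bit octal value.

Each oct digit d becomes 7−d:
  1→6, 5→2, 1→6, 5→2, 4→3, 2→5, 2→5, 3→4, 2→5, 0→7

0o6262355457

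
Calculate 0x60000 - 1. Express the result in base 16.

The trailing 4 digits are 0, so subtracting 1 borrows through: they become F and the next digit up decrements.

0x5ffff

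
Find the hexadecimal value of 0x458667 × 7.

Multiply each base-16 digit by 7, carrying:
  7×7 = 49 → write 1 carry 3
  6×7+3 = 45 → write D carry 2
  6×7+2 = 44 → write C carry 2
  8×7+2 = 58 → write A carry 3
  5×7+3 = 38 → write 6 carry 2
  4×7+2 = 30 → write E carry 1
  remaining carry: 1

0x1E6ACD1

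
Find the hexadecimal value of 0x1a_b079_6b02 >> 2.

0x6ac1e5ac0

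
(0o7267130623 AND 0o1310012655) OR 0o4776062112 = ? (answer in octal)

0o5776072713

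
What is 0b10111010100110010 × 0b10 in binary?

Multiply each base-2 digit by 2, carrying:
  0×2 = 0 → write 0
  1×2 = 2 → write 0 carry 1
  0×2+1 = 1 → write 1
  0×2 = 0 → write 0
  1×2 = 2 → write 0 carry 1
  1×2+1 = 3 → write 1 carry 1
  0×2+1 = 1 → write 1
  0×2 = 0 → write 0
  1×2 = 2 → write 0 carry 1
  0×2+1 = 1 → write 1
  1×2 = 2 → write 0 carry 1
  0×2+1 = 1 → write 1
  1×2 = 2 → write 0 carry 1
  1×2+1 = 3 → write 1 carry 1
  1×2+1 = 3 → write 1 carry 1
  0×2+1 = 1 → write 1
  1×2 = 2 → write 0 carry 1
  remaining carry: 1

0b101110101001100100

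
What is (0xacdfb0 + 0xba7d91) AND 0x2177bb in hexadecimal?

0x215501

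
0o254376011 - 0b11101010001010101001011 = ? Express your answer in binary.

0b10001111001110011010111110

0o254376011 = 0b10101100011111110000001001 in binary.
Subtract column by column in base 2:
  1-1 → 0
  0-1 → 1 (borrow)
  0-0-1 → 1 (borrow)
  1-1-1 → 1 (borrow)
  0-0-1 → 1 (borrow)
  0-0-1 → 1 (borrow)
  0-1-1 → 0 (borrow)
  0-0-1 → 1 (borrow)
  0-1-1 → 0 (borrow)
  0-0-1 → 1 (borrow)
  1-1-1 → 1 (borrow)
  1-0-1 → 0
  1-1 → 0
  1-0 → 1
  1-0 → 1
  1-0 → 1
  1-1 → 0
  0-0 → 0
  0-1 → 1 (borrow)
  0-0-1 → 1 (borrow)
  1-1-1 → 1 (borrow)
  1-1-1 → 1 (borrow)
  0-1-1 → 0 (borrow)
  1-0-1 → 0
  0-0 → 0
  1-0 → 1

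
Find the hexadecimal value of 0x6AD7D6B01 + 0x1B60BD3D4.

0x863893ED5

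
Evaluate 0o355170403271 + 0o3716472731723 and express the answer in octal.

0o4273663335214

Add column by column in base 8, right to left:
  1+3 = 4
  7+2 = 1 carry 1
  2+7+1 = 2 carry 1
  3+1+1 = 5
  0+3 = 3
  4+7 = 3 carry 1
  0+2+1 = 3
  7+7 = 6 carry 1
  1+4+1 = 6
  5+6 = 3 carry 1
  5+1+1 = 7
  3+7 = 2 carry 1
  0+3+1 = 4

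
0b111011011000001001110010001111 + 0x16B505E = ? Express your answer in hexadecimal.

0b111011011000001001110010001111 = 0x3B609C8F in hexadecimal.
Add column by column in base 16, right to left:
  F+E = D carry 1
  8+5+1 = E
  C+0 = C
  9+5 = E
  0+B = B
  6+6 = C
  B+1 = C
  3+0 = 3

0x3CCBECED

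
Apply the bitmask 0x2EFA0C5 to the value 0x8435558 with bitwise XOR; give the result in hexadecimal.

XOR each hex digit independently (no carries):
  8^2=A, 4^E=A, 3^F=C, 5^A=F, 5^0=5, 5^C=9, 8^5=D

0xAACF59D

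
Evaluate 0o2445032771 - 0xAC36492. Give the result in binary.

0o2445032771 = 0b10100100101000011010111111001 in binary.
0xAC36492 = 0b1010110000110110010010010010 in binary.
Subtract column by column in base 2:
  1-0 → 1
  0-1 → 1 (borrow)
  0-0-1 → 1 (borrow)
  1-0-1 → 0
  1-1 → 0
  1-0 → 1
  1-0 → 1
  1-1 → 0
  1-0 → 1
  0-0 → 0
  1-1 → 0
  0-0 → 0
  1-0 → 1
  1-1 → 0
  0-1 → 1 (borrow)
  0-0-1 → 1 (borrow)
  0-1-1 → 0 (borrow)
  0-1-1 → 0 (borrow)
  1-0-1 → 0
  0-0 → 0
  1-0 → 1
  0-0 → 0
  0-1 → 1 (borrow)
  1-1-1 → 1 (borrow)
  0-0-1 → 1 (borrow)
  0-1-1 → 0 (borrow)
  1-0-1 → 0
  0-1 → 1 (borrow)
  1-0-1 → 0

0b1001110100001101000101100111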